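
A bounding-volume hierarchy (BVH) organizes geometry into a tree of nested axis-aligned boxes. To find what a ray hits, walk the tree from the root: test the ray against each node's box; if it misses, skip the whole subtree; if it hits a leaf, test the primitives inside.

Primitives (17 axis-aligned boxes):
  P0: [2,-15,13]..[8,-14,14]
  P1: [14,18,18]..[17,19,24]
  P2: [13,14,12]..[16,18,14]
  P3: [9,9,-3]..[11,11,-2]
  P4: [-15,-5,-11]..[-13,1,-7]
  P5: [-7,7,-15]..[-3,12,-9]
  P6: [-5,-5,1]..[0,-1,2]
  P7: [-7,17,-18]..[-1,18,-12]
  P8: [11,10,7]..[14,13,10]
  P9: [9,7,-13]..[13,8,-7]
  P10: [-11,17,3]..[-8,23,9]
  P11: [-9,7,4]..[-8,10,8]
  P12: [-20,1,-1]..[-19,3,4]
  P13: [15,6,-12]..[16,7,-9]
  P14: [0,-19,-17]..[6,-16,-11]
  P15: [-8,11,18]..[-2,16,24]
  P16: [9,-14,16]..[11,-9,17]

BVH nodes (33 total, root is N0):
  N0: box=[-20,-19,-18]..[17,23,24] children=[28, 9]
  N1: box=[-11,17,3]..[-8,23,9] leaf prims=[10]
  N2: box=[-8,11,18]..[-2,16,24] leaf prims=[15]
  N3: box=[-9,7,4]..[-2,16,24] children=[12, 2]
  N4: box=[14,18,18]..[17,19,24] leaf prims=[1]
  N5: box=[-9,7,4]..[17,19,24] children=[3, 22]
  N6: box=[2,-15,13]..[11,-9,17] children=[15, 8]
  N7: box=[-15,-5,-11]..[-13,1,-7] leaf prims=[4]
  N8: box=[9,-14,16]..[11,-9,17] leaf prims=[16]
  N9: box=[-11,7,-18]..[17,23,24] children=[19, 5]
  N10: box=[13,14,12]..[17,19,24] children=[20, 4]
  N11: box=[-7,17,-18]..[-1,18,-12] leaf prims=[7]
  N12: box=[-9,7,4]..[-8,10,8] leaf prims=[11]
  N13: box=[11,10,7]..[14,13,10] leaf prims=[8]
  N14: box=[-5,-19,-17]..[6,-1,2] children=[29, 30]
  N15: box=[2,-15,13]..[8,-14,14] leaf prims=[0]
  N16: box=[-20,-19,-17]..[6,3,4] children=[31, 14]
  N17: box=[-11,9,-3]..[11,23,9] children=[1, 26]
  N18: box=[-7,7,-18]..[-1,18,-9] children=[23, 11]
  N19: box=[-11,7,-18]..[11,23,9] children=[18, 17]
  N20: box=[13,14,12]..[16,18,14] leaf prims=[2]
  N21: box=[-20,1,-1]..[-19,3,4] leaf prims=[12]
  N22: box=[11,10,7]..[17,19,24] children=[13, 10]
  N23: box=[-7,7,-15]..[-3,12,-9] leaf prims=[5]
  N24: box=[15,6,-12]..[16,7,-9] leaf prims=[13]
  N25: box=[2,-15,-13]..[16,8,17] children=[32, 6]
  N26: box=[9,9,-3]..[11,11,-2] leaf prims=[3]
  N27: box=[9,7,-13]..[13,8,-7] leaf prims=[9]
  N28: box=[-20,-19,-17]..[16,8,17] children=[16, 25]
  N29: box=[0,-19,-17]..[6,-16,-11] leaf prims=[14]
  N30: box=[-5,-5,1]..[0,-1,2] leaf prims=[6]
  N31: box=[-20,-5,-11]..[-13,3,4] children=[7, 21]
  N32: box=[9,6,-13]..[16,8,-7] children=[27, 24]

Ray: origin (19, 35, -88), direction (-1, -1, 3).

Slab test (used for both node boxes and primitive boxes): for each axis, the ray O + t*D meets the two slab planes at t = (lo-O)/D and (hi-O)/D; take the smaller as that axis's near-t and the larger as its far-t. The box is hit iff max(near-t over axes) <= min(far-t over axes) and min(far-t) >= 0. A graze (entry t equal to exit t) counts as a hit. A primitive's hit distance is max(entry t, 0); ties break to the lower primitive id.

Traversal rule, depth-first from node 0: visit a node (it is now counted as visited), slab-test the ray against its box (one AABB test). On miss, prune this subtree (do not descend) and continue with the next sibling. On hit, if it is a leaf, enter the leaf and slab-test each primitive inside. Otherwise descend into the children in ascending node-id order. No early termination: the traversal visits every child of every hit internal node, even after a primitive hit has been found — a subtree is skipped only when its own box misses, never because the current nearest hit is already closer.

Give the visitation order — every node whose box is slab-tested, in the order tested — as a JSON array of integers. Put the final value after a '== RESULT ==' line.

Traverse from the root:
N0 x:[2,39] y:[12,54] z:[70/3,112/3] -> hit [70/3,112/3], descend [9, 28]
  N9 x:[2,30] y:[12,28] z:[70/3,112/3] -> hit [70/3,28], descend [5, 19]
    N5 x:[2,28] y:[16,28] z:[92/3,112/3] -> miss, prune
    N19 x:[8,30] y:[12,28] z:[70/3,97/3] -> hit [70/3,28], descend [17, 18]
      N17 x:[8,30] y:[12,26] z:[85/3,97/3] -> miss, prune
      N18 x:[20,26] y:[17,28] z:[70/3,79/3] -> hit [70/3,26], descend [11, 23]
        N11 x:[20,26] y:[17,18] z:[70/3,76/3] -> miss, prune
        N23 x:[22,26] y:[23,28] z:[73/3,79/3] -> hit [73/3,26] leaf, test {P5@t=73/3}
  N28 x:[3,39] y:[27,54] z:[71/3,35] -> hit [27,35], descend [16, 25]
    N16 x:[13,39] y:[32,54] z:[71/3,92/3] -> miss, prune
    N25 x:[3,17] y:[27,50] z:[25,35] -> miss, prune

order=[0, 9, 5, 19, 17, 18, 11, 23, 28, 16, 25]  |boxes|=11  |leaves|=1  hit=P5

== RESULT ==
[0, 9, 5, 19, 17, 18, 11, 23, 28, 16, 25]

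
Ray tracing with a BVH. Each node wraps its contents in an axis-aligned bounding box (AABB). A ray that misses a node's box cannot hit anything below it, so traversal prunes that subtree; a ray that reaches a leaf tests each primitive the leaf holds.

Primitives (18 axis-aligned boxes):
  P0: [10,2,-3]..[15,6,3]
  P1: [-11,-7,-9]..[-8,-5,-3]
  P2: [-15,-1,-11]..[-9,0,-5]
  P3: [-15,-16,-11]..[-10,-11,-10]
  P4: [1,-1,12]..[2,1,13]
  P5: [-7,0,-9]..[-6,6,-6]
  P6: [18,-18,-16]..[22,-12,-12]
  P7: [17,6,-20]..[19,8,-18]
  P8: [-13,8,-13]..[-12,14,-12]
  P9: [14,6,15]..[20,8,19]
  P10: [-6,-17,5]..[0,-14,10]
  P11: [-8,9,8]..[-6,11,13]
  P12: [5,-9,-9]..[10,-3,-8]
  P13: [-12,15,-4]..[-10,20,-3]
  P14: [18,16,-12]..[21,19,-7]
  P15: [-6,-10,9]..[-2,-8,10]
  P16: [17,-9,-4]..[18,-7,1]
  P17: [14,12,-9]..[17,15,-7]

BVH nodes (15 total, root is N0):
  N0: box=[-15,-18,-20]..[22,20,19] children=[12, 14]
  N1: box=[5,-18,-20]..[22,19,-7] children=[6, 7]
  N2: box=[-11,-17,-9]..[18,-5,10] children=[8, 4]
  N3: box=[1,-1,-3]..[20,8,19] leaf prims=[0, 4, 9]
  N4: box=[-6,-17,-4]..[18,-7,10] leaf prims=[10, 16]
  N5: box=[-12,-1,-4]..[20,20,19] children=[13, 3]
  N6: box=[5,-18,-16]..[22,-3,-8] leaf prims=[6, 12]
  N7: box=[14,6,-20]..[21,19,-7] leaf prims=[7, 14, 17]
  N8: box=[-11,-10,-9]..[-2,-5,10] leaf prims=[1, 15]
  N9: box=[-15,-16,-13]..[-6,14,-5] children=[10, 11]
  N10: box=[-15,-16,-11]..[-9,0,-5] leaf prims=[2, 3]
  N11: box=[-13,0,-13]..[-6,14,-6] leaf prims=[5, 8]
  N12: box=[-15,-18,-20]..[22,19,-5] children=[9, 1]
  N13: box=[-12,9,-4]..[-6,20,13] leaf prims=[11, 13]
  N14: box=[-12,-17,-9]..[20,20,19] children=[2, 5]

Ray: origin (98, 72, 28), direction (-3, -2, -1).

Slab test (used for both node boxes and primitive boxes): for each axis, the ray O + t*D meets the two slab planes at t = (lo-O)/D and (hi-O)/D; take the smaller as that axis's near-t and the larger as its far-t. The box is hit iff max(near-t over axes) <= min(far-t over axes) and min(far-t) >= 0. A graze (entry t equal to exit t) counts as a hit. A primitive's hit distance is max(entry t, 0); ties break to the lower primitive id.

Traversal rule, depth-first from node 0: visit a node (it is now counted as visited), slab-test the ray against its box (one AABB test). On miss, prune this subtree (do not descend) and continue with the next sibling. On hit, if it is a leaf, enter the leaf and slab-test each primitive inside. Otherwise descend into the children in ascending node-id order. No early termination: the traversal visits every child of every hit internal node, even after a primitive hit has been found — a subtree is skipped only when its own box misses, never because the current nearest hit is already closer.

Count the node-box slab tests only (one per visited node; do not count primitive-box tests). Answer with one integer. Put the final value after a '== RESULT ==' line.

Walk:
N0 x:[76/3,113/3] y:[26,45] z:[9,48] -> hit [26,113/3], descend [12, 14]
  N12 x:[76/3,113/3] y:[53/2,45] z:[33,48] -> hit [33,113/3], descend [1, 9]
    N1 x:[76/3,31] y:[53/2,45] z:[35,48] -> miss, prune
    N9 x:[104/3,113/3] y:[29,44] z:[33,41] -> hit [104/3,113/3], descend [10, 11]
      N10 x:[107/3,113/3] y:[36,44] z:[33,39] -> hit [36,113/3] leaf, test {P2@t=36, P3(miss)}
      N11 x:[104/3,37] y:[29,36] z:[34,41] -> hit [104/3,36] leaf, test {P5@t=104/3, P8(miss)}
  N14 x:[26,110/3] y:[26,89/2] z:[9,37] -> hit [26,110/3], descend [2, 5]
    N2 x:[80/3,109/3] y:[77/2,89/2] z:[18,37] -> miss, prune
    N5 x:[26,110/3] y:[26,73/2] z:[9,32] -> hit [26,32], descend [3, 13]
      N3 x:[26,97/3] y:[32,73/2] z:[9,31] -> miss, prune
      N13 x:[104/3,110/3] y:[26,63/2] z:[15,32] -> miss, prune

Summary -> nodes [0, 12, 1, 9, 10, 11, 14, 2, 5, 3, 13]; box-tests=11; leaf-entries=2; first=P5

== RESULT ==
11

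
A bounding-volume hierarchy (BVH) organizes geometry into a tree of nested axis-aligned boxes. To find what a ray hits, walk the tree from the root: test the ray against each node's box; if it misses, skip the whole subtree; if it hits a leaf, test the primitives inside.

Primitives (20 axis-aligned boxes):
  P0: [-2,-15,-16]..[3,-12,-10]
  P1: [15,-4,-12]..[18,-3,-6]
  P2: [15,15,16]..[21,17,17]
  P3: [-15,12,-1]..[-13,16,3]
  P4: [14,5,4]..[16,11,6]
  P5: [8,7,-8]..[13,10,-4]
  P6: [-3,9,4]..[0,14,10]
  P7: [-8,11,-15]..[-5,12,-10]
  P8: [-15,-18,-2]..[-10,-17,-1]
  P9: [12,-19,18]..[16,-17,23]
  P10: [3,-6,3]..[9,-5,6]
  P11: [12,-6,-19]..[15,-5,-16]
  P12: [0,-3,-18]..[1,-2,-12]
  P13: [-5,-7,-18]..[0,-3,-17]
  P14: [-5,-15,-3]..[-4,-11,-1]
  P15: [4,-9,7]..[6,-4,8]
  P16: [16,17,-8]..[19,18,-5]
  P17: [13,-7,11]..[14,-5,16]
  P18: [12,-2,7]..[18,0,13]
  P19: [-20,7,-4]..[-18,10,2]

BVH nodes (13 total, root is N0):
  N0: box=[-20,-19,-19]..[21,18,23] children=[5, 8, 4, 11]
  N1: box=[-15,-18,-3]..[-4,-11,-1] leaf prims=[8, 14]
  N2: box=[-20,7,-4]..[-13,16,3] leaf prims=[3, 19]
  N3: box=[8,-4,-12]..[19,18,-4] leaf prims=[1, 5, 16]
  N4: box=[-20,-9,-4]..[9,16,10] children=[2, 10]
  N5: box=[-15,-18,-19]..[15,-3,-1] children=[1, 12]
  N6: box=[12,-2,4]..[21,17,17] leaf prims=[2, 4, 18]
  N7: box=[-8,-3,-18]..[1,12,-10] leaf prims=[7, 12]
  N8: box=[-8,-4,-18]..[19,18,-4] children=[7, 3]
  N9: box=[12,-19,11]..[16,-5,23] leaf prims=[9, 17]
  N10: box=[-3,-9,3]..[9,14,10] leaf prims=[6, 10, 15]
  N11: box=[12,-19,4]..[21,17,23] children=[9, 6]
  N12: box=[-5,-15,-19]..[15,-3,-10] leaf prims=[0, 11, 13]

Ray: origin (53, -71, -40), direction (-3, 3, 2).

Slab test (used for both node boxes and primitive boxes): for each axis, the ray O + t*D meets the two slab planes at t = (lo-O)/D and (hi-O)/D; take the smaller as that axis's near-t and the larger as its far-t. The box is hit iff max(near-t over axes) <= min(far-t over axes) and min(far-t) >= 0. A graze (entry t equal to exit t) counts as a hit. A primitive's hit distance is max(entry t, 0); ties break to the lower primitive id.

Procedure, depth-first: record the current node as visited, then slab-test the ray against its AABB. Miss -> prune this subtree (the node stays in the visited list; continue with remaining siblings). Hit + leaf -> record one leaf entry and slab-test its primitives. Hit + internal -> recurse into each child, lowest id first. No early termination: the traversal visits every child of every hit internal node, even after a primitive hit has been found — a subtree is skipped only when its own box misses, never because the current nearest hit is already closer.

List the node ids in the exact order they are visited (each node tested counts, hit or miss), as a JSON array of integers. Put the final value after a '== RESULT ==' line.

Trace the traversal:
N0 x:[32/3,73/3] y:[52/3,89/3] z:[21/2,63/2] -> hit [52/3,73/3], descend [4, 5, 8, 11]
  N4 x:[44/3,73/3] y:[62/3,29] z:[18,25] -> hit [62/3,73/3], descend [2, 10]
    N2 x:[22,73/3] y:[26,29] z:[18,43/2] -> miss, prune
    N10 x:[44/3,56/3] y:[62/3,85/3] z:[43/2,25] -> miss, prune
  N5 x:[38/3,68/3] y:[53/3,68/3] z:[21/2,39/2] -> hit [53/3,39/2], descend [1, 12]
    N1 x:[19,68/3] y:[53/3,20] z:[37/2,39/2] -> hit [19,39/2] leaf, test {P8(miss), P14@t=19}
    N12 x:[38/3,58/3] y:[56/3,68/3] z:[21/2,15] -> miss, prune
  N8 x:[34/3,61/3] y:[67/3,89/3] z:[11,18] -> miss, prune
  N11 x:[32/3,41/3] y:[52/3,88/3] z:[22,63/2] -> miss, prune

Summary -> nodes [0, 4, 2, 10, 5, 1, 12, 8, 11]; box-tests=9; leaf-entries=1; first=P14

== RESULT ==
[0, 4, 2, 10, 5, 1, 12, 8, 11]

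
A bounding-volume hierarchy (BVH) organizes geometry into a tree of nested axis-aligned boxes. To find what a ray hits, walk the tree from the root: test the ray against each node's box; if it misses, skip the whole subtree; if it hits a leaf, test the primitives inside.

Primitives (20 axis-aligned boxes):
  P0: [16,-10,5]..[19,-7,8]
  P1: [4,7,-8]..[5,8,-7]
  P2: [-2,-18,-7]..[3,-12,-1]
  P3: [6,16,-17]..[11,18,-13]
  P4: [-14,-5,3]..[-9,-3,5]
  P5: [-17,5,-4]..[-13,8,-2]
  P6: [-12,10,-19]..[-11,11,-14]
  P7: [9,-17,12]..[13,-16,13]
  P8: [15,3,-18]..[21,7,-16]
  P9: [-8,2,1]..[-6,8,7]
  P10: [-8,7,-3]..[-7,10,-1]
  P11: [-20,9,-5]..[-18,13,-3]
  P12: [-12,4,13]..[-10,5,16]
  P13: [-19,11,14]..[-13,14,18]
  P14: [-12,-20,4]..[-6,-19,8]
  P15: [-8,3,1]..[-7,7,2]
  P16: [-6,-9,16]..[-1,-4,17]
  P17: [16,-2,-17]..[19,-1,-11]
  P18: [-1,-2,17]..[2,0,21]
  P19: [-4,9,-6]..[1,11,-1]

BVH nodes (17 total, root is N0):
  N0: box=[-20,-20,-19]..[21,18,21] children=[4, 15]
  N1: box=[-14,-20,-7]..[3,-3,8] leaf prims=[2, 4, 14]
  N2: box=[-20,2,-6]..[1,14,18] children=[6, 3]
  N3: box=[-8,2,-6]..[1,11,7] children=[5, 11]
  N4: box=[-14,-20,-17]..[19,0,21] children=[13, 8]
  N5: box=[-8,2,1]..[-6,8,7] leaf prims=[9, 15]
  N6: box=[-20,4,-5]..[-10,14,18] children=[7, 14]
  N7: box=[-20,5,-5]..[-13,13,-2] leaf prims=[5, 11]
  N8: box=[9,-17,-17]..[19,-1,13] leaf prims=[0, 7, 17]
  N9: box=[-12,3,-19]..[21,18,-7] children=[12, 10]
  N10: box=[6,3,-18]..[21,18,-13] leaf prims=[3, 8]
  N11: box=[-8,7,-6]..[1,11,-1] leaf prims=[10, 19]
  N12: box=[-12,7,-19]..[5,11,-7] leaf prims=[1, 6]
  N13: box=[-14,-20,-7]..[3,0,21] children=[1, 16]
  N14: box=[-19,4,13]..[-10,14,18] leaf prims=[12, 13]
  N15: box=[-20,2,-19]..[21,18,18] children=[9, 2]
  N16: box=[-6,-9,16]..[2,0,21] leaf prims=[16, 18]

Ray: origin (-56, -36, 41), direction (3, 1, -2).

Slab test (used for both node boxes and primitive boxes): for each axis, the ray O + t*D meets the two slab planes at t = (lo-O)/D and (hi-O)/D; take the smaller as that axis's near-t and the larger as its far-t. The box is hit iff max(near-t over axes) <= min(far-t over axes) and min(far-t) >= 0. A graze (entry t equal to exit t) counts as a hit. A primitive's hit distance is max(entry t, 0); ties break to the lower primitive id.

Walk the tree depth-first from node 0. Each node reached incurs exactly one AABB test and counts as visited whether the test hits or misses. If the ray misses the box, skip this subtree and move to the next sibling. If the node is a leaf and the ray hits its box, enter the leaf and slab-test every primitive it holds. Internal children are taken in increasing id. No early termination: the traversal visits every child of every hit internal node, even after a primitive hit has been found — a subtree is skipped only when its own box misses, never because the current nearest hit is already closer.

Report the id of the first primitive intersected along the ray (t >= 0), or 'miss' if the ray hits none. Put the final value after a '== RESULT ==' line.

Traverse from the root:
N0 x:[12,77/3] y:[16,54] z:[10,30] -> hit [16,77/3], descend [4, 15]
  N4 x:[14,25] y:[16,36] z:[10,29] -> hit [16,25], descend [8, 13]
    N8 x:[65/3,25] y:[19,35] z:[14,29] -> hit [65/3,25] leaf, test {P0(miss), P7(miss), P17(miss)}
    N13 x:[14,59/3] y:[16,36] z:[10,24] -> hit [16,59/3], descend [1, 16]
      N1 x:[14,59/3] y:[16,33] z:[33/2,24] -> hit [33/2,59/3] leaf, test {P2(miss), P4(miss), P14@t=33/2}
      N16 x:[50/3,58/3] y:[27,36] z:[10,25/2] -> miss, prune
  N15 x:[12,77/3] y:[38,54] z:[23/2,30] -> miss, prune

7 AABB tests over nodes [0, 4, 8, 13, 1, 16, 15]; 2 leaves entered; closest P14.

== RESULT ==
14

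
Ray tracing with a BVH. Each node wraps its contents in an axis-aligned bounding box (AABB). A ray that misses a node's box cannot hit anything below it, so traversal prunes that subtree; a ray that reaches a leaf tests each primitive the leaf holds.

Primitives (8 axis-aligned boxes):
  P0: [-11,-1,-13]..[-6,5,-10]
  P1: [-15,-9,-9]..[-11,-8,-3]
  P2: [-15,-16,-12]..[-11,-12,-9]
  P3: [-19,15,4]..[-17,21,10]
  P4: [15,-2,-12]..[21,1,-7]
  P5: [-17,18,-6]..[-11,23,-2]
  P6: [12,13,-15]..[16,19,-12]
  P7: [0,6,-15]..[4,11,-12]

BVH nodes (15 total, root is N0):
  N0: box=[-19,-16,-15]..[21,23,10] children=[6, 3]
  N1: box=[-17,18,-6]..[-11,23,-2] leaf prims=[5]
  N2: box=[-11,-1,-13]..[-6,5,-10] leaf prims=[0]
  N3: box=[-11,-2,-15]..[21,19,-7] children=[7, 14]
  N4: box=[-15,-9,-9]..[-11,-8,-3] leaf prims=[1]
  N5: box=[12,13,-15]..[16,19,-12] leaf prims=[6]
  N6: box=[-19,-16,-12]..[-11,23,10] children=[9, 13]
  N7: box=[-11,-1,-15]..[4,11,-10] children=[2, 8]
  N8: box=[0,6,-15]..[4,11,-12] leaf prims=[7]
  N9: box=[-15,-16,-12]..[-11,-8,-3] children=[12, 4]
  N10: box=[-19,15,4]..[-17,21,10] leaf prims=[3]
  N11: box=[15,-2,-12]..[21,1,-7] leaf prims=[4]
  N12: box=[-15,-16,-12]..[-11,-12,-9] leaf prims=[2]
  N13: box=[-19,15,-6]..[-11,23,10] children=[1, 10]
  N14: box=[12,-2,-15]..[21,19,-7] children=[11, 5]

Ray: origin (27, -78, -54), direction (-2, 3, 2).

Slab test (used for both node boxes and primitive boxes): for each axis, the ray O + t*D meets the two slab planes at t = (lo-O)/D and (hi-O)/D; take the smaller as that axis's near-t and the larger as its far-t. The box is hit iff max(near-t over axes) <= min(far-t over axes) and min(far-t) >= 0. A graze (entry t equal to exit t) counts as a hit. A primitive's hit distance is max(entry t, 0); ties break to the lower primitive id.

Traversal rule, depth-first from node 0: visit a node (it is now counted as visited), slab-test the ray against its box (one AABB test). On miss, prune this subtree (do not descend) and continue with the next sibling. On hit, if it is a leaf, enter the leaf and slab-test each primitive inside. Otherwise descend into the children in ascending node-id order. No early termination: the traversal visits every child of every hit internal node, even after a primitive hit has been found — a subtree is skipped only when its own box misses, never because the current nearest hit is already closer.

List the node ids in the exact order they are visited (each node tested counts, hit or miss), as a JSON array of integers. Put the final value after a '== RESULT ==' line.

Traverse from the root:
N0 x:[3,23] y:[62/3,101/3] z:[39/2,32] -> hit [62/3,23], descend [3, 6]
  N3 x:[3,19] y:[76/3,97/3] z:[39/2,47/2] -> miss, prune
  N6 x:[19,23] y:[62/3,101/3] z:[21,32] -> hit [21,23], descend [9, 13]
    N9 x:[19,21] y:[62/3,70/3] z:[21,51/2] -> hit [21,21], descend [4, 12]
      N4 x:[19,21] y:[23,70/3] z:[45/2,51/2] -> miss, prune
      N12 x:[19,21] y:[62/3,22] z:[21,45/2] -> hit [21,21] leaf, test {P2@t=21}
    N13 x:[19,23] y:[31,101/3] z:[24,32] -> miss, prune

Visited [0, 3, 6, 9, 4, 12, 13]. Tests: 7 box, 1 leaf. Nearest: P2.

== RESULT ==
[0, 3, 6, 9, 4, 12, 13]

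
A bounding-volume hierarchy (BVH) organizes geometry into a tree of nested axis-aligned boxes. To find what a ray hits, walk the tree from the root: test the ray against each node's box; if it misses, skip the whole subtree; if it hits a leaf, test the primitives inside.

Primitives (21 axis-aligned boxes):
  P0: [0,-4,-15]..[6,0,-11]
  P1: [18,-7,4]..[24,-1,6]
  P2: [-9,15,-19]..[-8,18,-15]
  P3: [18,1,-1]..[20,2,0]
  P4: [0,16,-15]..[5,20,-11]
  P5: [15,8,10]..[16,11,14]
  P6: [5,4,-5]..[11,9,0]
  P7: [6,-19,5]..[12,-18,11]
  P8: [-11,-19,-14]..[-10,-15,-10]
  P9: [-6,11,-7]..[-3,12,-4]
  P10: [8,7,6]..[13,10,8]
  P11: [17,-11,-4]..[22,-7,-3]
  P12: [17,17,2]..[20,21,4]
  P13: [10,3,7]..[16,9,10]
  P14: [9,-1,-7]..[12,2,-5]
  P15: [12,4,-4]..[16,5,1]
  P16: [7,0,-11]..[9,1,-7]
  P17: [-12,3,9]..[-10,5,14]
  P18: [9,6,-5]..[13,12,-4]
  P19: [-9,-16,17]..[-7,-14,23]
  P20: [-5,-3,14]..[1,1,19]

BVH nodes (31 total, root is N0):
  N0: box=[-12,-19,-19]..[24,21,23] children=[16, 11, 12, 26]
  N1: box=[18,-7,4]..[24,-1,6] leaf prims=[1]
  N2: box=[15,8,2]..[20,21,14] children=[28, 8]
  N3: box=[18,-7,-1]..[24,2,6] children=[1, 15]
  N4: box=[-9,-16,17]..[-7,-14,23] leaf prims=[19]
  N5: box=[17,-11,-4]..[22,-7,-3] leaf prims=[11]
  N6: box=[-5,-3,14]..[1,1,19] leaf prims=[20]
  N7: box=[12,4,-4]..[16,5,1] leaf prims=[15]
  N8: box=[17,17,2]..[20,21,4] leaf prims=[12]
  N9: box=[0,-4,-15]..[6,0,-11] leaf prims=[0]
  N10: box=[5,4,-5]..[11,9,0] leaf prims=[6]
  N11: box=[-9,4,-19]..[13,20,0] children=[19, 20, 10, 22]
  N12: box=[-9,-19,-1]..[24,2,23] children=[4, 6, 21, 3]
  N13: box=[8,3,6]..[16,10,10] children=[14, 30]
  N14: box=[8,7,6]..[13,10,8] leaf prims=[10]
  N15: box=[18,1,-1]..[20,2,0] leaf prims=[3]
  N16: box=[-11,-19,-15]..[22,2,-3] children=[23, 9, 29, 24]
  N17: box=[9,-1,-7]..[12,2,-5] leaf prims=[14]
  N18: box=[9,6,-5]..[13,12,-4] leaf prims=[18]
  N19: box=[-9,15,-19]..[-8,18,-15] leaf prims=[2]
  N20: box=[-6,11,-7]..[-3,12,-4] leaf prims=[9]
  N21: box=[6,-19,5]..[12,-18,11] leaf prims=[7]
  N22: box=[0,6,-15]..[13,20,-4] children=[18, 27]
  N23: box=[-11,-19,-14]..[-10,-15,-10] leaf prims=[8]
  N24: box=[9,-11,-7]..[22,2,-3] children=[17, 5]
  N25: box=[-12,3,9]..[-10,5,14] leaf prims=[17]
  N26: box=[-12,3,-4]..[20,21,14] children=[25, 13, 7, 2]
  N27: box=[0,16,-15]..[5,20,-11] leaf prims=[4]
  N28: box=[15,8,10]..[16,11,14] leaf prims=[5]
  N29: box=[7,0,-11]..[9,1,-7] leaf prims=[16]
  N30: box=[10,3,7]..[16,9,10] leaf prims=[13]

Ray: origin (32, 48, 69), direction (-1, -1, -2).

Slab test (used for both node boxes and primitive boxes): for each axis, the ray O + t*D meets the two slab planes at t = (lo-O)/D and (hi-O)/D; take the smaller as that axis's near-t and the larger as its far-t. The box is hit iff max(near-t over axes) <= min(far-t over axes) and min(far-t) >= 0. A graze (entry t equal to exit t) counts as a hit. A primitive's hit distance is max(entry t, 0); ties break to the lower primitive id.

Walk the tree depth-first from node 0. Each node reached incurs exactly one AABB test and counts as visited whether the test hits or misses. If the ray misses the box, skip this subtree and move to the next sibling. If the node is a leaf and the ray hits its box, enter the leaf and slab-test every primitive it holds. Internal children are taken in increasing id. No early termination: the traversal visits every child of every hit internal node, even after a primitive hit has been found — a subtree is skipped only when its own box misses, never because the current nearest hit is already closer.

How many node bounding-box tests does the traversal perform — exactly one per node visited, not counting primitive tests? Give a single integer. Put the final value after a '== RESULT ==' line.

Traverse from the root:
N0 x:[8,44] y:[27,67] z:[23,44] -> hit [27,44], descend [11, 12, 16, 26]
  N11 x:[19,41] y:[28,44] z:[69/2,44] -> hit [69/2,41], descend [10, 19, 20, 22]
    N10 x:[21,27] y:[39,44] z:[69/2,37] -> miss, prune
    N19 x:[40,41] y:[30,33] z:[42,44] -> miss, prune
    N20 x:[35,38] y:[36,37] z:[73/2,38] -> hit [73/2,37] leaf, test {P9@t=73/2}
    N22 x:[19,32] y:[28,42] z:[73/2,42] -> miss, prune
  N12 x:[8,41] y:[46,67] z:[23,35] -> miss, prune
  N16 x:[10,43] y:[46,67] z:[36,42] -> miss, prune
  N26 x:[12,44] y:[27,45] z:[55/2,73/2] -> hit [55/2,73/2], descend [2, 7, 13, 25]
    N2 x:[12,17] y:[27,40] z:[55/2,67/2] -> miss, prune
    N7 x:[16,20] y:[43,44] z:[34,73/2] -> miss, prune
    N13 x:[16,24] y:[38,45] z:[59/2,63/2] -> miss, prune
    N25 x:[42,44] y:[43,45] z:[55/2,30] -> miss, prune

order=[0, 11, 10, 19, 20, 22, 12, 16, 26, 2, 7, 13, 25]  |boxes|=13  |leaves|=1  hit=P9

== RESULT ==
13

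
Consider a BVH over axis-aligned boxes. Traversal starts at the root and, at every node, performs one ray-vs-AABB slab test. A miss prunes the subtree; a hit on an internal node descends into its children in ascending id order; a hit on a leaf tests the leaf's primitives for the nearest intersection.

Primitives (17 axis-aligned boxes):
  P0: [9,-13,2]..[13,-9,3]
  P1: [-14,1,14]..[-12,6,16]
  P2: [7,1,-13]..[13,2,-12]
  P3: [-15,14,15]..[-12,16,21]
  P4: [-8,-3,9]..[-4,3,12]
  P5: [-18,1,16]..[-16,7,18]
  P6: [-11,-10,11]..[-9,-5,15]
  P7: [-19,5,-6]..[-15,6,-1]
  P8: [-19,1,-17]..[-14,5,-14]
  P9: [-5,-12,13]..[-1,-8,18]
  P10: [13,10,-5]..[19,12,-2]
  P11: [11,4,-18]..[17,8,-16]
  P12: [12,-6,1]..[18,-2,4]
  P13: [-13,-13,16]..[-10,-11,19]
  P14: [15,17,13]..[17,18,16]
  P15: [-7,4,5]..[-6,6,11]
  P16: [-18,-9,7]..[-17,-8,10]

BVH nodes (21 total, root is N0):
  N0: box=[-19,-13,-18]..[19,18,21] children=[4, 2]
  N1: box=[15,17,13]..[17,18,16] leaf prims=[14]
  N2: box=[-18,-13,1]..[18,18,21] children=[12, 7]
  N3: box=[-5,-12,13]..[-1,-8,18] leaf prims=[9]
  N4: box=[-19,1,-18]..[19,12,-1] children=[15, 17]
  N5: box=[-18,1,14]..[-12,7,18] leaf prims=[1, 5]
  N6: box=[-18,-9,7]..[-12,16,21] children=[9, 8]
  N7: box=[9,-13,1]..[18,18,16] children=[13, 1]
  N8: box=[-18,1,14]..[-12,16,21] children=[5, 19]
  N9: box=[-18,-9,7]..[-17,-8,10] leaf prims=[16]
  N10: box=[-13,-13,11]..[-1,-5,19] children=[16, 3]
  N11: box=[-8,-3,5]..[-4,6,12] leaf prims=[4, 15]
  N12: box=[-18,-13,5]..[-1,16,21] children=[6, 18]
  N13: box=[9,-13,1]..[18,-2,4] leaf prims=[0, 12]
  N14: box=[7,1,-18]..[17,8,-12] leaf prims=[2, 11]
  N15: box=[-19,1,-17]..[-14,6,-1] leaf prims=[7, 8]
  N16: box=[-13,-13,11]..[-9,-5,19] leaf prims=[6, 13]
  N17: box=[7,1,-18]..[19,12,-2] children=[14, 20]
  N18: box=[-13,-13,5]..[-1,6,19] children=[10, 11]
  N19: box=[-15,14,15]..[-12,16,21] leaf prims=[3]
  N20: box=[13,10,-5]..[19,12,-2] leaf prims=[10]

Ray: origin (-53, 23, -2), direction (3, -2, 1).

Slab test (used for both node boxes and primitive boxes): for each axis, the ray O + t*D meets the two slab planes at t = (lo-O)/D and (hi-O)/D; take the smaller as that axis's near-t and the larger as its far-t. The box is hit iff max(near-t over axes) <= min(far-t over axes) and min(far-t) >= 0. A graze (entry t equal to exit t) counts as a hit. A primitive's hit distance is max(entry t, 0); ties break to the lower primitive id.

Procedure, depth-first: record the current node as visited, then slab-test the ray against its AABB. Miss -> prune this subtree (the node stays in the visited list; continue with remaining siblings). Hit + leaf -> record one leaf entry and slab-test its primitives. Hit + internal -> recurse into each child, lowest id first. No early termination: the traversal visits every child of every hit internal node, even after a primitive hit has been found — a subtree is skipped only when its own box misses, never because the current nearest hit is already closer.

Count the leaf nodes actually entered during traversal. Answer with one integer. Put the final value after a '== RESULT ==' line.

Walk:
N0 x:[34/3,24] y:[5/2,18] z:[-16,23] -> hit [34/3,18], descend [2, 4]
  N2 x:[35/3,71/3] y:[5/2,18] z:[3,23] -> hit [35/3,18], descend [7, 12]
    N7 x:[62/3,71/3] y:[5/2,18] z:[3,18] -> miss, prune
    N12 x:[35/3,52/3] y:[7/2,18] z:[7,23] -> hit [35/3,52/3], descend [6, 18]
      N6 x:[35/3,41/3] y:[7/2,16] z:[9,23] -> hit [35/3,41/3], descend [8, 9]
        N8 x:[35/3,41/3] y:[7/2,11] z:[16,23] -> miss, prune
        N9 x:[35/3,12] y:[31/2,16] z:[9,12] -> miss, prune
      N18 x:[40/3,52/3] y:[17/2,18] z:[7,21] -> hit [40/3,52/3], descend [10, 11]
        N10 x:[40/3,52/3] y:[14,18] z:[13,21] -> hit [14,52/3], descend [3, 16]
          N3 x:[16,52/3] y:[31/2,35/2] z:[15,20] -> hit [16,52/3] leaf, test {P9@t=16}
          N16 x:[40/3,44/3] y:[14,18] z:[13,21] -> hit [14,44/3] leaf, test {P6@t=14, P13(miss)}
        N11 x:[15,49/3] y:[17/2,13] z:[7,14] -> miss, prune
  N4 x:[34/3,24] y:[11/2,11] z:[-16,1] -> miss, prune

Visited [0, 2, 7, 12, 6, 8, 9, 18, 10, 3, 16, 11, 4]. Tests: 13 box, 2 leaf. Nearest: P6.

== RESULT ==
2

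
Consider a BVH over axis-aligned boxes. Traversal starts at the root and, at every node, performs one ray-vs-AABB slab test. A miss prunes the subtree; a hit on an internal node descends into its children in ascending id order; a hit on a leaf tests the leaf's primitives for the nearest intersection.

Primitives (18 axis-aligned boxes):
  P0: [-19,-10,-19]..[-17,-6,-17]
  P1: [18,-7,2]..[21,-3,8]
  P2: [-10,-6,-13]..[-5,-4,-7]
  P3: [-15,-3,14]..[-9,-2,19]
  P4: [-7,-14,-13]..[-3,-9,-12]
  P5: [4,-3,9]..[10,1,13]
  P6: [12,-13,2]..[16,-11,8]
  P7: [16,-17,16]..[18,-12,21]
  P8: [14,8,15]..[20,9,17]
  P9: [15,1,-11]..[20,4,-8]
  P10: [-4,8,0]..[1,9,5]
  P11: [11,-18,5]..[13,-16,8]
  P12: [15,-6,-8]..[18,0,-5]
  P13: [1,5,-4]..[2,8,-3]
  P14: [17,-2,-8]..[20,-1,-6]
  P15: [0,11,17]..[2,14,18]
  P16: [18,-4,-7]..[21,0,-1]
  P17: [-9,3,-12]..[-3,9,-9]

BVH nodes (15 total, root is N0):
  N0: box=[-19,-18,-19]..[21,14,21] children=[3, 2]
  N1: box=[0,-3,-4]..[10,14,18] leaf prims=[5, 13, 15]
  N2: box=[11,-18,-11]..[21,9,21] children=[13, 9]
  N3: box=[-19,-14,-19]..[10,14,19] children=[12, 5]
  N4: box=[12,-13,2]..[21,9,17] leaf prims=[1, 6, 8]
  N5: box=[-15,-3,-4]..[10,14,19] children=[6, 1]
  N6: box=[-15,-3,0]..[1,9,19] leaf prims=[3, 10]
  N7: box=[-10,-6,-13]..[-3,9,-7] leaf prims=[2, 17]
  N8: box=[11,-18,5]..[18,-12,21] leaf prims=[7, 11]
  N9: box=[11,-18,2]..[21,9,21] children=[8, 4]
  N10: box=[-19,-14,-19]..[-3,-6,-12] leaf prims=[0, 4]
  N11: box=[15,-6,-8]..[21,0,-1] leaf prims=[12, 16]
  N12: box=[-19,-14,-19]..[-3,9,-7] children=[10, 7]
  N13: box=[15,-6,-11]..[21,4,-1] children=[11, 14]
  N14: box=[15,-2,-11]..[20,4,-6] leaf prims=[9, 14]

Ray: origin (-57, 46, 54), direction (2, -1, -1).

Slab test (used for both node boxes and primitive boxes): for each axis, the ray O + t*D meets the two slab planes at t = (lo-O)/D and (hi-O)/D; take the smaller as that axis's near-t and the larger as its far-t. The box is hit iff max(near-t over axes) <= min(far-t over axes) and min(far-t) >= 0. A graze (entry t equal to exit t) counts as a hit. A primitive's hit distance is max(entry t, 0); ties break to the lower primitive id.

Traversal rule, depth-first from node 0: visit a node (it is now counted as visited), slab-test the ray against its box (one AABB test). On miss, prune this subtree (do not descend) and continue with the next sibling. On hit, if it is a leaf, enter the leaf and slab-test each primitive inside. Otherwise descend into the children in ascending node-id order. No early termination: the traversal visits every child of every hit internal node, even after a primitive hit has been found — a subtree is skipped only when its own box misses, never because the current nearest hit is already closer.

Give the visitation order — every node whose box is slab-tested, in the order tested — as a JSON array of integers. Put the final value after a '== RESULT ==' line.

Trace the traversal:
N0 x:[19,39] y:[32,64] z:[33,73] -> hit [33,39], descend [2, 3]
  N2 x:[34,39] y:[37,64] z:[33,65] -> hit [37,39], descend [9, 13]
    N9 x:[34,39] y:[37,64] z:[33,52] -> hit [37,39], descend [4, 8]
      N4 x:[69/2,39] y:[37,59] z:[37,52] -> hit [37,39] leaf, test {P1(miss), P6(miss), P8@t=37}
      N8 x:[34,75/2] y:[58,64] z:[33,49] -> miss, prune
    N13 x:[36,39] y:[42,52] z:[55,65] -> miss, prune
  N3 x:[19,67/2] y:[32,60] z:[35,73] -> miss, prune

Visited [0, 2, 9, 4, 8, 13, 3]. Tests: 7 box, 1 leaf. Nearest: P8.

== RESULT ==
[0, 2, 9, 4, 8, 13, 3]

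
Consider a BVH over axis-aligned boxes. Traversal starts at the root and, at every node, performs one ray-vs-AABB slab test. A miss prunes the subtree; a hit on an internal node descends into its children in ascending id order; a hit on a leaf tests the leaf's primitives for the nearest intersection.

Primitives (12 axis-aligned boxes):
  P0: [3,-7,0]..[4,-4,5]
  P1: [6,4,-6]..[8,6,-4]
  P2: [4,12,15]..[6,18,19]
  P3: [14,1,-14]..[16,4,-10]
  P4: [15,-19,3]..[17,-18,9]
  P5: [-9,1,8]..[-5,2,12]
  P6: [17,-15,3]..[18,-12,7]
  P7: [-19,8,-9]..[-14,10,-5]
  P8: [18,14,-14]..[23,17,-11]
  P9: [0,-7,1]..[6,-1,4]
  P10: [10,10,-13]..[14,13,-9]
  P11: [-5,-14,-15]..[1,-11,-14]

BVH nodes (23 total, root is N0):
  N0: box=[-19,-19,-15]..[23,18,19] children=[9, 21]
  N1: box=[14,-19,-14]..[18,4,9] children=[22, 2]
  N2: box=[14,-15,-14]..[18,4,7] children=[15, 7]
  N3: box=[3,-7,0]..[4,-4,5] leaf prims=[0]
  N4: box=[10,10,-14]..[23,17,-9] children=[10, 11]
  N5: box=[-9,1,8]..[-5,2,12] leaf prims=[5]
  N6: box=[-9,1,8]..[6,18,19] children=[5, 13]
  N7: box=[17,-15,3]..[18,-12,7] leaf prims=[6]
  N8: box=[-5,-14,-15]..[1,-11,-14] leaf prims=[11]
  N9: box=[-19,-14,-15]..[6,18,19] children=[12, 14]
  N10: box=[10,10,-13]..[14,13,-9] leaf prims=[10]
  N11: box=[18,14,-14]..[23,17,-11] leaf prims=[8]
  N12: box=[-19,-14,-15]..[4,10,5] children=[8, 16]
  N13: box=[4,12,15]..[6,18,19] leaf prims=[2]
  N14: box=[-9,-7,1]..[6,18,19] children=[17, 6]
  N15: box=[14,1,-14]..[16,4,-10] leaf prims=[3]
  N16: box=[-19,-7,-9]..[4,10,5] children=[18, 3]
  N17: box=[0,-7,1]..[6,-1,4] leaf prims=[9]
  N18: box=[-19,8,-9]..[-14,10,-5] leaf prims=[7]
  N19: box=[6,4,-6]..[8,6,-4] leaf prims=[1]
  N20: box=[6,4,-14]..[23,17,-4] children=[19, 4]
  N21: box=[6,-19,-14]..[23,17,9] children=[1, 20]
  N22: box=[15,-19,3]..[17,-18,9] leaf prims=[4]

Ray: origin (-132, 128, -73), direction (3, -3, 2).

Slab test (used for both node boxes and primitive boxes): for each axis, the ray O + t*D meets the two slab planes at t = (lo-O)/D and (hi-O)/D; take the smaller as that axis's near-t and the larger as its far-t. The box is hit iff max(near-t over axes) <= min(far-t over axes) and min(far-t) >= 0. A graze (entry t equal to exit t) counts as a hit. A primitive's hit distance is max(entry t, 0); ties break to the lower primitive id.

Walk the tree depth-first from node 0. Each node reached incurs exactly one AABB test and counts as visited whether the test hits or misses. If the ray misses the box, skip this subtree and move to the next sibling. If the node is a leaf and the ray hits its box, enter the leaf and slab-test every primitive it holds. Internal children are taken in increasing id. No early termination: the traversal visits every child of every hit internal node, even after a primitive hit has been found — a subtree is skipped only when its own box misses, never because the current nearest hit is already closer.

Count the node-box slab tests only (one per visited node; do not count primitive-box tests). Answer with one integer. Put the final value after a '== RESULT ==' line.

Traverse from the root:
N0 x:[113/3,155/3] y:[110/3,49] z:[29,46] -> hit [113/3,46], descend [9, 21]
  N9 x:[113/3,46] y:[110/3,142/3] z:[29,46] -> hit [113/3,46], descend [12, 14]
    N12 x:[113/3,136/3] y:[118/3,142/3] z:[29,39] -> miss, prune
    N14 x:[41,46] y:[110/3,45] z:[37,46] -> hit [41,45], descend [6, 17]
      N6 x:[41,46] y:[110/3,127/3] z:[81/2,46] -> hit [41,127/3], descend [5, 13]
        N5 x:[41,127/3] y:[42,127/3] z:[81/2,85/2] -> hit [42,127/3] leaf, test {P5@t=42}
        N13 x:[136/3,46] y:[110/3,116/3] z:[44,46] -> miss, prune
      N17 x:[44,46] y:[43,45] z:[37,77/2] -> miss, prune
  N21 x:[46,155/3] y:[37,49] z:[59/2,41] -> miss, prune

order=[0, 9, 12, 14, 6, 5, 13, 17, 21]  |boxes|=9  |leaves|=1  hit=P5

== RESULT ==
9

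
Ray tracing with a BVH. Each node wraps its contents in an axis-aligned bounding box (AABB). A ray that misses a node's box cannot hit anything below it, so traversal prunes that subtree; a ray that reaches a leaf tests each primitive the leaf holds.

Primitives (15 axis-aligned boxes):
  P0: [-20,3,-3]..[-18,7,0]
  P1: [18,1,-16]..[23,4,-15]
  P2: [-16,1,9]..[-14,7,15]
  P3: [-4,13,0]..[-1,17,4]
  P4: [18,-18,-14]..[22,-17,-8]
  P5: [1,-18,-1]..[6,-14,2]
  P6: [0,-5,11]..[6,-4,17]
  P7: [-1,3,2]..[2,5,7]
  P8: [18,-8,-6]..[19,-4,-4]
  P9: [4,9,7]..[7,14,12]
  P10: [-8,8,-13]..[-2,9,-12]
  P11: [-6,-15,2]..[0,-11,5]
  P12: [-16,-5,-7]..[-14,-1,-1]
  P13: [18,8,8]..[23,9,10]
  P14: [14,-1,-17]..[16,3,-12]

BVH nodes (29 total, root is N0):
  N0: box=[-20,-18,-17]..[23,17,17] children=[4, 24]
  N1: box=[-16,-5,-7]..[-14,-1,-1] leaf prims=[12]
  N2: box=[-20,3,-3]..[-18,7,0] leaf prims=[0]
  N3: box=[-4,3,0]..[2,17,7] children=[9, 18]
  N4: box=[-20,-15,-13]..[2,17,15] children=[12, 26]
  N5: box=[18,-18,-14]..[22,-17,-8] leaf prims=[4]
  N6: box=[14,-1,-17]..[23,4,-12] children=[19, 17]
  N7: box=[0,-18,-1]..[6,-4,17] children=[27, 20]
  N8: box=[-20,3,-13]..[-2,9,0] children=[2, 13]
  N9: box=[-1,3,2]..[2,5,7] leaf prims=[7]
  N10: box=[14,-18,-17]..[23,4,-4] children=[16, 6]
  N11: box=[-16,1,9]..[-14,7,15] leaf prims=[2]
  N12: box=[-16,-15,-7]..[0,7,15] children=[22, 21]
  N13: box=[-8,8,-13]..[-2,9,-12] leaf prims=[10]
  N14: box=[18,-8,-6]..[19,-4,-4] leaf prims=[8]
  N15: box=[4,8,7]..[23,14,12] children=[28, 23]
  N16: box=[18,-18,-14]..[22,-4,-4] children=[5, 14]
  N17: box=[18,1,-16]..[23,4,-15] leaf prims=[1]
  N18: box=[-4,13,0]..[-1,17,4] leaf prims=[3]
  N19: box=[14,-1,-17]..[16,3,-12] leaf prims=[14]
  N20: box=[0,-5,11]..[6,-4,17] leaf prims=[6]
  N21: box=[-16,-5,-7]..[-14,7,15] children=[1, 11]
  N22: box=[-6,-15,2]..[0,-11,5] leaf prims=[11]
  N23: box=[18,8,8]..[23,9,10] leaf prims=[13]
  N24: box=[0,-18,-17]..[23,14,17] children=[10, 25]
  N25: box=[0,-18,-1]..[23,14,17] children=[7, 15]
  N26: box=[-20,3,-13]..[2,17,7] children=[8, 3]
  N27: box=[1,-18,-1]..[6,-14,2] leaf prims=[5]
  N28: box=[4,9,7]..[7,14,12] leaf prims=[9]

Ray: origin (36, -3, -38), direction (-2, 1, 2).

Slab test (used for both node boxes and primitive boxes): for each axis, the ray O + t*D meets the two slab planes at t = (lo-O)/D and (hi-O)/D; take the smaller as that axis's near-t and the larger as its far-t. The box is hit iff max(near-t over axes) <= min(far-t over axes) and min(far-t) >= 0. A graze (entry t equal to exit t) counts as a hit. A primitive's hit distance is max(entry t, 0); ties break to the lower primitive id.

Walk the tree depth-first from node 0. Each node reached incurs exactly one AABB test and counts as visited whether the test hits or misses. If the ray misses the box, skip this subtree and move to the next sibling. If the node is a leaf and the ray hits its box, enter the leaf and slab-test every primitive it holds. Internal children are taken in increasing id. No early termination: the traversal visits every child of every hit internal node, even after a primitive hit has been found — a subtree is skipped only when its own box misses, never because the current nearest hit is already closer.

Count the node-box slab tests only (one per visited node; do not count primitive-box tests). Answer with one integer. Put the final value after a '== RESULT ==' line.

Trace the traversal:
N0 x:[13/2,28] y:[-15,20] z:[21/2,55/2] -> hit [21/2,20], descend [4, 24]
  N4 x:[17,28] y:[-12,20] z:[25/2,53/2] -> hit [17,20], descend [12, 26]
    N12 x:[18,26] y:[-12,10] z:[31/2,53/2] -> miss, prune
    N26 x:[17,28] y:[6,20] z:[25/2,45/2] -> hit [17,20], descend [3, 8]
      N3 x:[17,20] y:[6,20] z:[19,45/2] -> hit [19,20], descend [9, 18]
        N9 x:[17,37/2] y:[6,8] z:[20,45/2] -> miss, prune
        N18 x:[37/2,20] y:[16,20] z:[19,21] -> hit [19,20] leaf, test {P3@t=19}
      N8 x:[19,28] y:[6,12] z:[25/2,19] -> miss, prune
  N24 x:[13/2,18] y:[-15,17] z:[21/2,55/2] -> hit [21/2,17], descend [10, 25]
    N10 x:[13/2,11] y:[-15,7] z:[21/2,17] -> miss, prune
    N25 x:[13/2,18] y:[-15,17] z:[37/2,55/2] -> miss, prune

11 AABB tests over nodes [0, 4, 12, 26, 3, 9, 18, 8, 24, 10, 25]; 1 leaf entered; closest P3.

== RESULT ==
11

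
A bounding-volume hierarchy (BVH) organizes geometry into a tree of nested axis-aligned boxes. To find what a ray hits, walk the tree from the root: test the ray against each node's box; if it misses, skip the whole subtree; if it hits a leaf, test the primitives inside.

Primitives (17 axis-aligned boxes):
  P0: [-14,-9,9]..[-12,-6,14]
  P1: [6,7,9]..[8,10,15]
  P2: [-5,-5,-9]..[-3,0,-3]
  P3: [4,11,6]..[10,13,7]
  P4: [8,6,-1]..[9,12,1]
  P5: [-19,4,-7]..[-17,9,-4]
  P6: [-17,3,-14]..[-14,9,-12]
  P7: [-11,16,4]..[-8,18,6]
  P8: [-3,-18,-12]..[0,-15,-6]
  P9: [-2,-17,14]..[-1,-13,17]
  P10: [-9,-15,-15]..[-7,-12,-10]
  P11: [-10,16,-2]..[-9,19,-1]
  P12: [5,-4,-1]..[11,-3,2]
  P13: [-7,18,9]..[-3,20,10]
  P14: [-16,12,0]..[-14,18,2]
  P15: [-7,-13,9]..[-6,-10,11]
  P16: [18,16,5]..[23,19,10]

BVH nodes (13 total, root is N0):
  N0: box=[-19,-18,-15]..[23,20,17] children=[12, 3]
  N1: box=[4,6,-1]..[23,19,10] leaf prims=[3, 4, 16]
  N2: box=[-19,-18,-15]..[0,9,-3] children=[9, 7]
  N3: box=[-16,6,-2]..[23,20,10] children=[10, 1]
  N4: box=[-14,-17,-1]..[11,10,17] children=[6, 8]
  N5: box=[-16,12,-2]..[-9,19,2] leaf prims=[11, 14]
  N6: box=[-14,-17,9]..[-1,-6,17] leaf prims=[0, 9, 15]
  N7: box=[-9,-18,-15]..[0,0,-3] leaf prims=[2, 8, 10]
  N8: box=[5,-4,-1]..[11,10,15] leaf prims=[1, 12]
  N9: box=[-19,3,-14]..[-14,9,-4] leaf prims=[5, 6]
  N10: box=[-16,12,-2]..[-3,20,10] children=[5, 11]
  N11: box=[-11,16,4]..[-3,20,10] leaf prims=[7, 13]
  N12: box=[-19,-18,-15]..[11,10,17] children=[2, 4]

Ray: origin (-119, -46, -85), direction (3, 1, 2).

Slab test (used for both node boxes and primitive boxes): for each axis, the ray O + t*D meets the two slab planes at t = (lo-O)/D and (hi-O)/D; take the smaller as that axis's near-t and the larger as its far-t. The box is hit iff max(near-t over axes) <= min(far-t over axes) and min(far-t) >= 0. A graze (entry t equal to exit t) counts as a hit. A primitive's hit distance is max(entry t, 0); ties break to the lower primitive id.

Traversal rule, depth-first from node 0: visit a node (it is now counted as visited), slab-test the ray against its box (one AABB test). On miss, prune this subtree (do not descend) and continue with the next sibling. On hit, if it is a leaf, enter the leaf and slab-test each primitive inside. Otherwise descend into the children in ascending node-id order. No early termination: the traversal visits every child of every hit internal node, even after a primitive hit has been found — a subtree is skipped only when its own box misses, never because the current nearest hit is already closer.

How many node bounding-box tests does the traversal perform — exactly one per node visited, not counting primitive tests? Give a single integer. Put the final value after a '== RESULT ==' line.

Trace the traversal:
N0 x:[100/3,142/3] y:[28,66] z:[35,51] -> hit [35,142/3], descend [3, 12]
  N3 x:[103/3,142/3] y:[52,66] z:[83/2,95/2] -> miss, prune
  N12 x:[100/3,130/3] y:[28,56] z:[35,51] -> hit [35,130/3], descend [2, 4]
    N2 x:[100/3,119/3] y:[28,55] z:[35,41] -> hit [35,119/3], descend [7, 9]
      N7 x:[110/3,119/3] y:[28,46] z:[35,41] -> hit [110/3,119/3] leaf, test {P2(miss), P8(miss), P10(miss)}
      N9 x:[100/3,35] y:[49,55] z:[71/2,81/2] -> miss, prune
    N4 x:[35,130/3] y:[29,56] z:[42,51] -> hit [42,130/3], descend [6, 8]
      N6 x:[35,118/3] y:[29,40] z:[47,51] -> miss, prune
      N8 x:[124/3,130/3] y:[42,56] z:[42,50] -> hit [42,130/3] leaf, test {P1(miss), P12@t=42}

order=[0, 3, 12, 2, 7, 9, 4, 6, 8]  |boxes|=9  |leaves|=2  hit=P12

== RESULT ==
9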